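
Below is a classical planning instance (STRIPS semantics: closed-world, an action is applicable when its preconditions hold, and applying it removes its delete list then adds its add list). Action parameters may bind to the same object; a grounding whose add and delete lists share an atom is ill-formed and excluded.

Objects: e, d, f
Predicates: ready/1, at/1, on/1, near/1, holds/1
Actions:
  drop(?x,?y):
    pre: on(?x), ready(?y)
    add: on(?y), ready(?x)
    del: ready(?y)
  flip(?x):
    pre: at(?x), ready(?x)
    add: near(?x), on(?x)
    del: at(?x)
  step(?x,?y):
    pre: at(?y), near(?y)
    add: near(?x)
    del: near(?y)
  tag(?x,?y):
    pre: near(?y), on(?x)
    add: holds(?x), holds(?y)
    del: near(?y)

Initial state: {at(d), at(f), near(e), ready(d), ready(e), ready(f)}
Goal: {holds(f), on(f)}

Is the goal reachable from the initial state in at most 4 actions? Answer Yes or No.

1. flip(f)  →  {at(d), near(e), near(f), on(f), ready(d), ready(e), ready(f)}
2. tag(f,e)  →  {at(d), holds(e), holds(f), near(f), on(f), ready(d), ready(e), ready(f)}
optimal plan length = 2; 2 ≤ 4

Yes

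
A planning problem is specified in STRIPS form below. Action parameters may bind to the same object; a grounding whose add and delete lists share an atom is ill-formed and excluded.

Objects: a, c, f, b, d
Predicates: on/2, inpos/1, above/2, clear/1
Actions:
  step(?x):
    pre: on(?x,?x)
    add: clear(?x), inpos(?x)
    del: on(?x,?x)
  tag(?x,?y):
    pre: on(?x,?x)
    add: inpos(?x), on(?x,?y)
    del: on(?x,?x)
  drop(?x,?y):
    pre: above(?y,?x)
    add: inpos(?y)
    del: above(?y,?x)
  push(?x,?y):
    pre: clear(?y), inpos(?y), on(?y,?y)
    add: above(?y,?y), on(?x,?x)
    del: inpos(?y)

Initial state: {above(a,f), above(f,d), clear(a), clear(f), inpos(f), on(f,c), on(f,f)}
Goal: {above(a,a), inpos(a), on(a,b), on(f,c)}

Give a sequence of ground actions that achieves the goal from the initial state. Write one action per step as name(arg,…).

1. drop(f,a)  →  {above(f,d), clear(a), clear(f), inpos(a), inpos(f), on(f,c), on(f,f)}
2. push(a,f)  →  {above(f,d), above(f,f), clear(a), clear(f), inpos(a), on(a,a), on(f,c), on(f,f)}
3. push(a,a)  →  {above(a,a), above(f,d), above(f,f), clear(a), clear(f), on(a,a), on(f,c), on(f,f)}
4. tag(a,b)  →  {above(a,a), above(f,d), above(f,f), clear(a), clear(f), inpos(a), on(a,b), on(f,c), on(f,f)}

drop(f,a); push(a,f); push(a,a); tag(a,b)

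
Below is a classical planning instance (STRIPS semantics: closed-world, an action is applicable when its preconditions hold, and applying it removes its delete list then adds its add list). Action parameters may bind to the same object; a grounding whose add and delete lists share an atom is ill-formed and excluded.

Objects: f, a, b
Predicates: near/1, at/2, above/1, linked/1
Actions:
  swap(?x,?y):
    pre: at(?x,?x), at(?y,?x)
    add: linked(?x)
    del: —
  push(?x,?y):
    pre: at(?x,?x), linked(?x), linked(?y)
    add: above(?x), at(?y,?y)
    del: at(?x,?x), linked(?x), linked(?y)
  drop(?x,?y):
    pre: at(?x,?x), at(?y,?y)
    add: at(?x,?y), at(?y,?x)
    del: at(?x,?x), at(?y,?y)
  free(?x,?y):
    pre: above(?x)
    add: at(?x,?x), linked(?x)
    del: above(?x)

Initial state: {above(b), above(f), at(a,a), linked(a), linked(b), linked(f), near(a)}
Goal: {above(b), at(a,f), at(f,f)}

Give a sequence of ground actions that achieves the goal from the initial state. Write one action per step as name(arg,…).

push(a,f); free(a,f); drop(f,a); free(f,f)

1. push(a,f)  →  {above(a), above(b), above(f), at(f,f), linked(b), near(a)}
2. free(a,f)  →  {above(b), above(f), at(a,a), at(f,f), linked(a), linked(b), near(a)}
3. drop(f,a)  →  {above(b), above(f), at(a,f), at(f,a), linked(a), linked(b), near(a)}
4. free(f,f)  →  {above(b), at(a,f), at(f,a), at(f,f), linked(a), linked(b), linked(f), near(a)}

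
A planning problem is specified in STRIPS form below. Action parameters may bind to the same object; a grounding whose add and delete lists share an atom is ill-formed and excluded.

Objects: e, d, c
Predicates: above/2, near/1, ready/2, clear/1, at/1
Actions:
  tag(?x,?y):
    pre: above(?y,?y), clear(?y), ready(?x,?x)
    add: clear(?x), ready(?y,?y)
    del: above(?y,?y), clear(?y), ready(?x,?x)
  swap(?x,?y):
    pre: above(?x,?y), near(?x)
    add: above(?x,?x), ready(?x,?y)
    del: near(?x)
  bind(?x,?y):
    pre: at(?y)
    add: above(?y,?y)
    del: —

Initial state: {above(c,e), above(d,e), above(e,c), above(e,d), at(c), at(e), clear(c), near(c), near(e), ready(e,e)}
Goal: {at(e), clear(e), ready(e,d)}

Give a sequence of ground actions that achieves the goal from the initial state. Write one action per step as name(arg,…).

1. swap(e,d)  →  {above(c,e), above(d,e), above(e,c), above(e,d), above(e,e), at(c), at(e), clear(c), near(c), ready(e,d), ready(e,e)}
2. swap(c,e)  →  {above(c,c), above(c,e), above(d,e), above(e,c), above(e,d), above(e,e), at(c), at(e), clear(c), ready(c,e), ready(e,d), ready(e,e)}
3. tag(e,c)  →  {above(c,e), above(d,e), above(e,c), above(e,d), above(e,e), at(c), at(e), clear(e), ready(c,c), ready(c,e), ready(e,d)}

swap(e,d); swap(c,e); tag(e,c)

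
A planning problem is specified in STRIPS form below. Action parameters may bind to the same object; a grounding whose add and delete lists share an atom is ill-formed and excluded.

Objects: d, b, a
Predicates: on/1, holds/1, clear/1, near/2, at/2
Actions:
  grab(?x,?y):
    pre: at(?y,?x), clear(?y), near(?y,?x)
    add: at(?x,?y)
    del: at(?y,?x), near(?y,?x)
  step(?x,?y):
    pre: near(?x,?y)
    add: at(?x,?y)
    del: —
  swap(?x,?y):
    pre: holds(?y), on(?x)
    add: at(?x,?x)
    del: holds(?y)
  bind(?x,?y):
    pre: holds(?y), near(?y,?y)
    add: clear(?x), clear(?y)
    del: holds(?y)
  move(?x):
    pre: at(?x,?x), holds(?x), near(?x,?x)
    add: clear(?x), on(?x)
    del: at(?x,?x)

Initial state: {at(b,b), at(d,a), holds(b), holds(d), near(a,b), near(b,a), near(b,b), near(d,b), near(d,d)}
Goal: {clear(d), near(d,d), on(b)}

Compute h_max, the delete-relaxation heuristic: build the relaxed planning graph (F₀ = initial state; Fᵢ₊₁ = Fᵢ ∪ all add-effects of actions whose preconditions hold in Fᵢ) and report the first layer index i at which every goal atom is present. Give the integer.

F0 = init (9 atoms)
F1 = F0 ∪ {at(a,b), at(b,a), at(d,b), at(d,d), clear(a), clear(b), clear(d), on(b)}  (17 atoms)
goal ⊆ F1  ⇒  h_max = 1

1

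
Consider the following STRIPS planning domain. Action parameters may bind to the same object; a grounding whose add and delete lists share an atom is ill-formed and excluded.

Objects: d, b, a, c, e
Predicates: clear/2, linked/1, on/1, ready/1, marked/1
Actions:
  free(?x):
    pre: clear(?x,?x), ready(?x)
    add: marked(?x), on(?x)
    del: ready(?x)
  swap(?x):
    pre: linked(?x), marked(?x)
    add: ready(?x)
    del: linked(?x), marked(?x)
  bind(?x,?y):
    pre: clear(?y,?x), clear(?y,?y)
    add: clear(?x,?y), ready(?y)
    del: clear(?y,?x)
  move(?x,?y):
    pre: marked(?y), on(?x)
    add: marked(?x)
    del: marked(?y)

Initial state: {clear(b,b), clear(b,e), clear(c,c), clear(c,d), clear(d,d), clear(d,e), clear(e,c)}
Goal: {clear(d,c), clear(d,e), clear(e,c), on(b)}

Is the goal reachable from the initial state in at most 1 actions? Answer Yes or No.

No

1. bind(d,c)  →  {clear(b,b), clear(b,e), clear(c,c), clear(d,c), clear(d,d), clear(d,e), clear(e,c), ready(c)}
2. bind(e,b)  →  {clear(b,b), clear(c,c), clear(d,c), clear(d,d), clear(d,e), clear(e,b), clear(e,c), ready(b), ready(c)}
3. free(b)  →  {clear(b,b), clear(c,c), clear(d,c), clear(d,d), clear(d,e), clear(e,b), clear(e,c), marked(b), on(b), ready(c)}
optimal plan length = 3; 3 > 1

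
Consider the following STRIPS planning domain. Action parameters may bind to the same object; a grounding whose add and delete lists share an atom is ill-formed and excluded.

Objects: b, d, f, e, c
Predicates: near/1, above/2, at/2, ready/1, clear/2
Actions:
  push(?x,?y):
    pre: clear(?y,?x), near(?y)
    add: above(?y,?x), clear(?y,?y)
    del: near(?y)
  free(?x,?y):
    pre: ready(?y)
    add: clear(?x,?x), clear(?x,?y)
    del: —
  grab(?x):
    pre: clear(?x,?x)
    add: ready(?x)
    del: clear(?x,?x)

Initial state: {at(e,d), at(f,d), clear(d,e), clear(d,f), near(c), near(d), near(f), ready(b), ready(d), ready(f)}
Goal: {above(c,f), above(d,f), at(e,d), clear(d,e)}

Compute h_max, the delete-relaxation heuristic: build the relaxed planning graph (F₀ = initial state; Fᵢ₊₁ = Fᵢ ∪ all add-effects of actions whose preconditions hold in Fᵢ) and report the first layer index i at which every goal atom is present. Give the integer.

2

F0 = init (10 atoms)
F1 = F0 ∪ {above(d,e), above(d,f), clear(b,b), clear(b,d), clear(b,f), clear(c,b), clear(c,c), clear(c,d), clear(c,f), clear(d,b), clear(d,d), clear(e,b), clear(e,d), clear(e,e), clear(e,f), clear(f,b), clear(f,d), clear(f,f)}  (28 atoms)
F2 = F1 ∪ {above(c,b), above(c,c), above(c,d), above(c,f), above(d,b), above(d,d), above(f,b), above(f,d), above(f,f), ready(c), ready(e)}  (39 atoms)
goal ⊆ F2  ⇒  h_max = 2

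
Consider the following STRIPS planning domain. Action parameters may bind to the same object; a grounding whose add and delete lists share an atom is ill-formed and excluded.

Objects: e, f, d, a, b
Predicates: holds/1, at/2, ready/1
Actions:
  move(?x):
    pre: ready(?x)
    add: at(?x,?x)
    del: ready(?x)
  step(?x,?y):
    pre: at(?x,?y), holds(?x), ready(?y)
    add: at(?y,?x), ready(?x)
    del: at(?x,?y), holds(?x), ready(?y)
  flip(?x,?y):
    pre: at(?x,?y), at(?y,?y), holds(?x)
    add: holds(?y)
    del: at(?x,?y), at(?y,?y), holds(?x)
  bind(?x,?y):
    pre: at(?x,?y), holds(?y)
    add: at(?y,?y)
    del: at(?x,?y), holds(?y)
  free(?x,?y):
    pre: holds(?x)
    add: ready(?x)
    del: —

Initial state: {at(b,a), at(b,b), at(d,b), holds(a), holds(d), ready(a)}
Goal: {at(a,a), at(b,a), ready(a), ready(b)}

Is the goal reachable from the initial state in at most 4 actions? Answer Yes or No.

Yes

1. move(a)  →  {at(a,a), at(b,a), at(b,b), at(d,b), holds(a), holds(d)}
2. flip(d,b)  →  {at(a,a), at(b,a), holds(a), holds(b)}
3. free(a,e)  →  {at(a,a), at(b,a), holds(a), holds(b), ready(a)}
4. free(b,e)  →  {at(a,a), at(b,a), holds(a), holds(b), ready(a), ready(b)}
optimal plan length = 4; 4 ≤ 4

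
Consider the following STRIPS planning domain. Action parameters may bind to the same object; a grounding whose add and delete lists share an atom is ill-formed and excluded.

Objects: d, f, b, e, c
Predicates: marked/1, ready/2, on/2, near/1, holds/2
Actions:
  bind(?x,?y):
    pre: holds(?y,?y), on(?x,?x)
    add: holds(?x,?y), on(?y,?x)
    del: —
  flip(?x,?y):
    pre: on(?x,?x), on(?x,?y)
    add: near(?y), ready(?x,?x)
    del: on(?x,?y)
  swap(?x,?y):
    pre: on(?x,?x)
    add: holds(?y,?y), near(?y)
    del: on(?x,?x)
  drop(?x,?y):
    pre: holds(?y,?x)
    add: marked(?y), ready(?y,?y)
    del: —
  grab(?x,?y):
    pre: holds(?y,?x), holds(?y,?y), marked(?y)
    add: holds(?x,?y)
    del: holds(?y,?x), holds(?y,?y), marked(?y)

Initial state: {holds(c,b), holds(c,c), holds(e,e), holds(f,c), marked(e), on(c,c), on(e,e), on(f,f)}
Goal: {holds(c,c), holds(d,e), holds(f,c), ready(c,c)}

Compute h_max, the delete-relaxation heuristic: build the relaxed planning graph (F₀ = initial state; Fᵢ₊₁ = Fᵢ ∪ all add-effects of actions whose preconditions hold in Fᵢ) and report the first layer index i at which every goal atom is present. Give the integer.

3

F0 = init (8 atoms)
F1 = F0 ∪ {holds(b,b), holds(c,e), holds(d,d), holds(e,c), holds(f,e), holds(f,f), marked(c), marked(f), near(b), near(c), near(d), near(e), near(f), on(c,e), on(c,f), on(e,c), on(e,f), ready(c,c), ready(e,e), ready(f,f)}  (28 atoms)
F2 = F1 ∪ {holds(b,c), holds(c,d), holds(c,f), holds(e,b), holds(e,d), holds(e,f), holds(f,b), holds(f,d), marked(b), marked(d), on(b,c), on(b,e), on(b,f), on(d,c), on(d,e), on(d,f), on(f,c), on(f,e), ready(b,b), ready(d,d)}  (48 atoms)
F3 = F2 ∪ {holds(b,e), holds(b,f), holds(d,c), holds(d,e), holds(d,f)}  (53 atoms)
goal ⊆ F3  ⇒  h_max = 3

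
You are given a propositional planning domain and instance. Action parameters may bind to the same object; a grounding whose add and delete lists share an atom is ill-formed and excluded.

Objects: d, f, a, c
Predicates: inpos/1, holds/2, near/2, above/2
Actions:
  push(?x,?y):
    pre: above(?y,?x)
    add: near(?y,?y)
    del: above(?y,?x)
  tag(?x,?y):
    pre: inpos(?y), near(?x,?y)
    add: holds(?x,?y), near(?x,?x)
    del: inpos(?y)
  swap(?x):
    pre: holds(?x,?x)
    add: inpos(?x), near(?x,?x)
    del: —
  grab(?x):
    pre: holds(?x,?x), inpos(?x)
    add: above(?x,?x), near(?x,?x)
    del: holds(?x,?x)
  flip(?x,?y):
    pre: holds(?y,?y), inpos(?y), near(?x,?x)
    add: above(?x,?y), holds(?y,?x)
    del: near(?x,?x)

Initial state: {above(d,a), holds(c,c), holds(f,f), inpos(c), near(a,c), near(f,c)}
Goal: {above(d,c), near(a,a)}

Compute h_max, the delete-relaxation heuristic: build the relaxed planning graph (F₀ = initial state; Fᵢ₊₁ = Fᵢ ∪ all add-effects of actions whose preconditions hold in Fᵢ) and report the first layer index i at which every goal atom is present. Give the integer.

F0 = init (6 atoms)
F1 = F0 ∪ {above(c,c), holds(a,c), holds(f,c), inpos(f), near(a,a), near(c,c), near(d,d), near(f,f)}  (14 atoms)
F2 = F1 ∪ {above(a,c), above(a,f), above(c,f), above(d,c), above(d,f), above(f,c), above(f,f), holds(c,a), holds(c,d), holds(c,f), holds(f,a), holds(f,d)}  (26 atoms)
goal ⊆ F2  ⇒  h_max = 2

2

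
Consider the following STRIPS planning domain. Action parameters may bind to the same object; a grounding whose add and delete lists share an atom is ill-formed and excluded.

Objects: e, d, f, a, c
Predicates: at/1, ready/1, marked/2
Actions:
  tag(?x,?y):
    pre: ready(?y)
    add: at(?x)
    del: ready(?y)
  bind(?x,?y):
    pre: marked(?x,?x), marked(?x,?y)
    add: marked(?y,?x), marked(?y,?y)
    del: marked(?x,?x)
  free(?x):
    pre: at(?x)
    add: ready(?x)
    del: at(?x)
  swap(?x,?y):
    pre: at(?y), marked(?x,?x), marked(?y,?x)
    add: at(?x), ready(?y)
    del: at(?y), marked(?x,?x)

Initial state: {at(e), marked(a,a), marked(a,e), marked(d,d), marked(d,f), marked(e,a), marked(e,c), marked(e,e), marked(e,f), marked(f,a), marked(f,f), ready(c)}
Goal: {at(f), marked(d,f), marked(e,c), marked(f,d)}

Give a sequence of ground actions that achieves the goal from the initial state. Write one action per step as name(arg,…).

tag(f,c); bind(d,f)

1. tag(f,c)  →  {at(e), at(f), marked(a,a), marked(a,e), marked(d,d), marked(d,f), marked(e,a), marked(e,c), marked(e,e), marked(e,f), marked(f,a), marked(f,f)}
2. bind(d,f)  →  {at(e), at(f), marked(a,a), marked(a,e), marked(d,f), marked(e,a), marked(e,c), marked(e,e), marked(e,f), marked(f,a), marked(f,d), marked(f,f)}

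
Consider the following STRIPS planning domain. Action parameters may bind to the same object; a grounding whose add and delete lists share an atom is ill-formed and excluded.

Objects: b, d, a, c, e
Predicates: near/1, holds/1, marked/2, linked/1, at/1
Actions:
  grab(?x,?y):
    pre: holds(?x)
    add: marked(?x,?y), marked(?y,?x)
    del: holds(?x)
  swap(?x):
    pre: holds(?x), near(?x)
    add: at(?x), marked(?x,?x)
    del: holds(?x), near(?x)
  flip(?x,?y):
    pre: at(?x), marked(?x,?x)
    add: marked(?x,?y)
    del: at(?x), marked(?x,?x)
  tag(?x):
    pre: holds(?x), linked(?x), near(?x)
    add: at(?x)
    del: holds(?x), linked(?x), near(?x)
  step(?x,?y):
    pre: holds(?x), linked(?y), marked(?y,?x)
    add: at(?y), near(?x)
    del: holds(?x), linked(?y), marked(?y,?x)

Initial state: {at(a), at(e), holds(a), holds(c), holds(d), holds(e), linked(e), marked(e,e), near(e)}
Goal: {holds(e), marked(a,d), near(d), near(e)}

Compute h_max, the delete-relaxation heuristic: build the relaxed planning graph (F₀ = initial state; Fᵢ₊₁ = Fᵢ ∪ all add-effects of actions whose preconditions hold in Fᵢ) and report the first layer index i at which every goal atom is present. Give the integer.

2

F0 = init (9 atoms)
F1 = F0 ∪ {marked(a,a), marked(a,b), marked(a,c), marked(a,d), marked(a,e), marked(b,a), marked(b,c), marked(b,d), marked(b,e), marked(c,a), marked(c,b), marked(c,c), marked(c,d), marked(c,e), marked(d,a), marked(d,b), marked(d,c), marked(d,d), marked(d,e), marked(e,a), marked(e,b), marked(e,c), marked(e,d)}  (32 atoms)
F2 = F1 ∪ {near(a), near(c), near(d)}  (35 atoms)
goal ⊆ F2  ⇒  h_max = 2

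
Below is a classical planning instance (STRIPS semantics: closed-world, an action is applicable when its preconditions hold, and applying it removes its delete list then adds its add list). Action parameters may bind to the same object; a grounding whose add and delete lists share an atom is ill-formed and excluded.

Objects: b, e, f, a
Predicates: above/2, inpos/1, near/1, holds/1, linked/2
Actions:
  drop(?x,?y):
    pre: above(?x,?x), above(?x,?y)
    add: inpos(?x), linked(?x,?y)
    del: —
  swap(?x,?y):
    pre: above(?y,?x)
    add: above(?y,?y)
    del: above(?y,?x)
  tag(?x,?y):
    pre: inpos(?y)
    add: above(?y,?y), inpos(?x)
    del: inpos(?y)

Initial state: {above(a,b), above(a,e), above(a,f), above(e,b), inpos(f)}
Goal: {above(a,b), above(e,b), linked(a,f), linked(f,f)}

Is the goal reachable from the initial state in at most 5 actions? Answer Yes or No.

1. swap(e,a)  →  {above(a,a), above(a,b), above(a,f), above(e,b), inpos(f)}
2. drop(a,f)  →  {above(a,a), above(a,b), above(a,f), above(e,b), inpos(a), inpos(f), linked(a,f)}
3. tag(b,f)  →  {above(a,a), above(a,b), above(a,f), above(e,b), above(f,f), inpos(a), inpos(b), linked(a,f)}
4. drop(f,f)  →  {above(a,a), above(a,b), above(a,f), above(e,b), above(f,f), inpos(a), inpos(b), inpos(f), linked(a,f), linked(f,f)}
optimal plan length = 4; 4 ≤ 5

Yes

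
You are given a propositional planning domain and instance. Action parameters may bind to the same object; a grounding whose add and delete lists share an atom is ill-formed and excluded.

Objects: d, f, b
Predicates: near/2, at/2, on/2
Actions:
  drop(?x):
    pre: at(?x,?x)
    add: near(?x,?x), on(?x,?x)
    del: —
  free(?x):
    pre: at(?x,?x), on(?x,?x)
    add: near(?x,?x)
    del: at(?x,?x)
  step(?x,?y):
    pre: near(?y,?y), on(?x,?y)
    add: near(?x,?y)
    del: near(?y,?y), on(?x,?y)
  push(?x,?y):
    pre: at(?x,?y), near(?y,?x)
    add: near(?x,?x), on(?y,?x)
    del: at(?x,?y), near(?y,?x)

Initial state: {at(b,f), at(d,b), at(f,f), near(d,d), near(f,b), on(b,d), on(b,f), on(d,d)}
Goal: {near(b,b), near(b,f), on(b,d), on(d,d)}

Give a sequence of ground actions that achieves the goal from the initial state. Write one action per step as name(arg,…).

1. drop(f)  →  {at(b,f), at(d,b), at(f,f), near(d,d), near(f,b), near(f,f), on(b,d), on(b,f), on(d,d), on(f,f)}
2. step(b,f)  →  {at(b,f), at(d,b), at(f,f), near(b,f), near(d,d), near(f,b), on(b,d), on(d,d), on(f,f)}
3. push(b,f)  →  {at(d,b), at(f,f), near(b,b), near(b,f), near(d,d), on(b,d), on(d,d), on(f,b), on(f,f)}

drop(f); step(b,f); push(b,f)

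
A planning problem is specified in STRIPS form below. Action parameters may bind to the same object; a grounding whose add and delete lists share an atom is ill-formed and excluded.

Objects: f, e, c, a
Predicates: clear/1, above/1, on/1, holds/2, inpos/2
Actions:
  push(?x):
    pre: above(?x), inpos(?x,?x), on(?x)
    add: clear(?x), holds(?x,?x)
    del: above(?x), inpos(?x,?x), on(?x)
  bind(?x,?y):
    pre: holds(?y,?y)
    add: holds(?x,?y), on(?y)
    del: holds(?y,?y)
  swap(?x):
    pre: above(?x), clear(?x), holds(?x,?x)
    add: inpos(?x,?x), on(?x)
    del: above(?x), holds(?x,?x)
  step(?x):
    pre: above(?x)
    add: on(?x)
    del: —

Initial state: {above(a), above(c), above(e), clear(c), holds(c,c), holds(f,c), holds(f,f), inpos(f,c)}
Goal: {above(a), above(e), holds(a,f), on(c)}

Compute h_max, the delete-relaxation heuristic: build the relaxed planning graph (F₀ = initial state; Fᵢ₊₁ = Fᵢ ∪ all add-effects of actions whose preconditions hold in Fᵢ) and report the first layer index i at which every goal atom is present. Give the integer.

F0 = init (8 atoms)
F1 = F0 ∪ {holds(a,c), holds(a,f), holds(c,f), holds(e,c), holds(e,f), inpos(c,c), on(a), on(c), on(e), on(f)}  (18 atoms)
goal ⊆ F1  ⇒  h_max = 1

1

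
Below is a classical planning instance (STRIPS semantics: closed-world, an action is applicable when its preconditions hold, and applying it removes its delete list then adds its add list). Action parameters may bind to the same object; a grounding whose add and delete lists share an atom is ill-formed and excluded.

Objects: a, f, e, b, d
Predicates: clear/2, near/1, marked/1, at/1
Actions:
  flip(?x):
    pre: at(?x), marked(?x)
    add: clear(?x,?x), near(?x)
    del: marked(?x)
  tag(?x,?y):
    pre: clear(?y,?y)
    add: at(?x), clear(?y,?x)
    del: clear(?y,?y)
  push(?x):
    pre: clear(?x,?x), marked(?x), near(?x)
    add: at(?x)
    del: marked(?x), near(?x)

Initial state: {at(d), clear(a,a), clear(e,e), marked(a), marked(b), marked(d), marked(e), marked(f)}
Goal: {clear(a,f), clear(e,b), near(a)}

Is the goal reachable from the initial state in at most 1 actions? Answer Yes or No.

No

1. flip(d)  →  {at(d), clear(a,a), clear(d,d), clear(e,e), marked(a), marked(b), marked(e), marked(f), near(d)}
2. tag(a,d)  →  {at(a), at(d), clear(a,a), clear(d,a), clear(e,e), marked(a), marked(b), marked(e), marked(f), near(d)}
3. flip(a)  →  {at(a), at(d), clear(a,a), clear(d,a), clear(e,e), marked(b), marked(e), marked(f), near(a), near(d)}
4. tag(f,a)  →  {at(a), at(d), at(f), clear(a,f), clear(d,a), clear(e,e), marked(b), marked(e), marked(f), near(a), near(d)}
5. tag(b,e)  →  {at(a), at(b), at(d), at(f), clear(a,f), clear(d,a), clear(e,b), marked(b), marked(e), marked(f), near(a), near(d)}
optimal plan length = 5; 5 > 1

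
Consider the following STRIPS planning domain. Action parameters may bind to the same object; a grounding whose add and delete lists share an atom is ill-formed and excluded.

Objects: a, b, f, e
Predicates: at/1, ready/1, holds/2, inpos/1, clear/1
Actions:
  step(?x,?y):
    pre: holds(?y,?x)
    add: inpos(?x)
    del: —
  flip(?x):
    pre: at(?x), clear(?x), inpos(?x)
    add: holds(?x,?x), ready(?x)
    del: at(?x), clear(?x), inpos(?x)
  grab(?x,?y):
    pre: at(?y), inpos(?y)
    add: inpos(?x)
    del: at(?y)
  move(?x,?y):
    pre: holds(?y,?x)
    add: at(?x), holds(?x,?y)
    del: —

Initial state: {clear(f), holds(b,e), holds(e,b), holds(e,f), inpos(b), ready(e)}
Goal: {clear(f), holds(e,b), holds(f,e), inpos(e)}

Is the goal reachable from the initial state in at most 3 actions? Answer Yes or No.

1. step(e,b)  →  {clear(f), holds(b,e), holds(e,b), holds(e,f), inpos(b), inpos(e), ready(e)}
2. move(f,e)  →  {at(f), clear(f), holds(b,e), holds(e,b), holds(e,f), holds(f,e), inpos(b), inpos(e), ready(e)}
optimal plan length = 2; 2 ≤ 3

Yes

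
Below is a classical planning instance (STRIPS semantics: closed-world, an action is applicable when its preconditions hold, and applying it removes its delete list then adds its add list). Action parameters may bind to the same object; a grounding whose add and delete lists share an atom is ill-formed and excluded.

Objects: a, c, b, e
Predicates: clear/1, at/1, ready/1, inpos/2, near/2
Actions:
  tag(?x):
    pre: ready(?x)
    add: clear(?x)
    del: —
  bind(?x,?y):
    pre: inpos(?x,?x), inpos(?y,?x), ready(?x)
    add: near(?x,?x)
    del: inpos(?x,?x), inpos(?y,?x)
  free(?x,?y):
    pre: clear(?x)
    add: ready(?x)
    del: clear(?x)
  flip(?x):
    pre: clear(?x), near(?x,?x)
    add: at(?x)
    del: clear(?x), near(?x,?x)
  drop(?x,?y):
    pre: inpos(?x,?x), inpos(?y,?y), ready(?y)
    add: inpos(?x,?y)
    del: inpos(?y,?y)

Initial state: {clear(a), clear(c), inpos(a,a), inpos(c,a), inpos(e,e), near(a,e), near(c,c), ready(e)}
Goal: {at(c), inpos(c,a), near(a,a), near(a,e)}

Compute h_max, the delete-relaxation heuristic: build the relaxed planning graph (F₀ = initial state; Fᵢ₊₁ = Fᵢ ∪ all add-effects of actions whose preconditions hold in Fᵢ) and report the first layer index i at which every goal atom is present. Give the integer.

F0 = init (8 atoms)
F1 = F0 ∪ {at(c), clear(e), inpos(a,e), near(e,e), ready(a), ready(c)}  (14 atoms)
F2 = F1 ∪ {at(e), inpos(e,a), near(a,a)}  (17 atoms)
goal ⊆ F2  ⇒  h_max = 2

2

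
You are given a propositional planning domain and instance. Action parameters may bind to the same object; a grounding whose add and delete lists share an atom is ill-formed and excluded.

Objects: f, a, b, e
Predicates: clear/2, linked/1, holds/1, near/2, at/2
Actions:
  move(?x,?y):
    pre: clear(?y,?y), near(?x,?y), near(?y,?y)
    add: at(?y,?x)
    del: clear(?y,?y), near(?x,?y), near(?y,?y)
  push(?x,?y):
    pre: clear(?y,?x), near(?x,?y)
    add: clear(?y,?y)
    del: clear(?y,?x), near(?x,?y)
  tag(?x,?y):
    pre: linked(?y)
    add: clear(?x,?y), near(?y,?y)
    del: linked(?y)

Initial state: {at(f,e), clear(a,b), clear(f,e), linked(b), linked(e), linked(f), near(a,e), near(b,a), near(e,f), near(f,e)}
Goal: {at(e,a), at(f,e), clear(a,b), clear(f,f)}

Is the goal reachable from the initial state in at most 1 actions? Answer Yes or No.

1. push(e,f)  →  {at(f,e), clear(a,b), clear(f,f), linked(b), linked(e), linked(f), near(a,e), near(b,a), near(f,e)}
2. tag(e,e)  →  {at(f,e), clear(a,b), clear(e,e), clear(f,f), linked(b), linked(f), near(a,e), near(b,a), near(e,e), near(f,e)}
3. move(a,e)  →  {at(e,a), at(f,e), clear(a,b), clear(f,f), linked(b), linked(f), near(b,a), near(f,e)}
optimal plan length = 3; 3 > 1

No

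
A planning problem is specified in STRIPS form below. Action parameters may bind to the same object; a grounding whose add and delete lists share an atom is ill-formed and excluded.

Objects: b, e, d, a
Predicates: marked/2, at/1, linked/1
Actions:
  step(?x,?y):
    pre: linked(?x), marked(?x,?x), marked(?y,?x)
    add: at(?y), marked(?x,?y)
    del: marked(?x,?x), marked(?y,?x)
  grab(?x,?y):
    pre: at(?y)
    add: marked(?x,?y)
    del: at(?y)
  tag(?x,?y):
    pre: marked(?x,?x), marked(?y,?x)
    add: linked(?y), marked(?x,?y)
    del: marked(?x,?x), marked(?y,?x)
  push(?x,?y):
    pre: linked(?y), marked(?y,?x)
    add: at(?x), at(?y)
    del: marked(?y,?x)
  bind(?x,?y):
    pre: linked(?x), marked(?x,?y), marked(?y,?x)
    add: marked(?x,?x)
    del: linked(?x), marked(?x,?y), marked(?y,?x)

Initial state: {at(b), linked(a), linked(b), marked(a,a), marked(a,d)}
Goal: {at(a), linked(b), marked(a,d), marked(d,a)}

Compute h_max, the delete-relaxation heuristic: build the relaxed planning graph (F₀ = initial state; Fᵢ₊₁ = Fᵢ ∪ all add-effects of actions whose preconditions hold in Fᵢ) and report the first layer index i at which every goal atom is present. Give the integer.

2

F0 = init (5 atoms)
F1 = F0 ∪ {at(a), at(d), marked(a,b), marked(b,b), marked(d,b), marked(e,b)}  (11 atoms)
F2 = F1 ∪ {at(e), linked(d), linked(e), marked(b,a), marked(b,d), marked(b,e), marked(d,a), marked(d,d), marked(e,a), marked(e,d)}  (21 atoms)
goal ⊆ F2  ⇒  h_max = 2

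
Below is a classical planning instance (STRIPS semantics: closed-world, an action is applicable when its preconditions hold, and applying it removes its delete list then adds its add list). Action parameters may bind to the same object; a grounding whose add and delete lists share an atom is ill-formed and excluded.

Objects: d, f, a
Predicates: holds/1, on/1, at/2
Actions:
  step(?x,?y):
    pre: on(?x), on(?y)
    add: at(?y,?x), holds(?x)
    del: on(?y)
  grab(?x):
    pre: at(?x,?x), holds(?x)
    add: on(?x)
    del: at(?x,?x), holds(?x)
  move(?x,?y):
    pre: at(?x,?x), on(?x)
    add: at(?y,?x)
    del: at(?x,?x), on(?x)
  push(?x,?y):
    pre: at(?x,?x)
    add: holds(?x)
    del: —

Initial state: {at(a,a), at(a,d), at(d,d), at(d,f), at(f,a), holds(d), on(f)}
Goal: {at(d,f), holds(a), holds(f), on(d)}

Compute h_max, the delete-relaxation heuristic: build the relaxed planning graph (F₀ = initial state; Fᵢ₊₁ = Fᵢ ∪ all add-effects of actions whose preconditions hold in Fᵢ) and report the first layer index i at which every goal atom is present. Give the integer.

1

F0 = init (7 atoms)
F1 = F0 ∪ {at(f,f), holds(a), holds(f), on(d)}  (11 atoms)
goal ⊆ F1  ⇒  h_max = 1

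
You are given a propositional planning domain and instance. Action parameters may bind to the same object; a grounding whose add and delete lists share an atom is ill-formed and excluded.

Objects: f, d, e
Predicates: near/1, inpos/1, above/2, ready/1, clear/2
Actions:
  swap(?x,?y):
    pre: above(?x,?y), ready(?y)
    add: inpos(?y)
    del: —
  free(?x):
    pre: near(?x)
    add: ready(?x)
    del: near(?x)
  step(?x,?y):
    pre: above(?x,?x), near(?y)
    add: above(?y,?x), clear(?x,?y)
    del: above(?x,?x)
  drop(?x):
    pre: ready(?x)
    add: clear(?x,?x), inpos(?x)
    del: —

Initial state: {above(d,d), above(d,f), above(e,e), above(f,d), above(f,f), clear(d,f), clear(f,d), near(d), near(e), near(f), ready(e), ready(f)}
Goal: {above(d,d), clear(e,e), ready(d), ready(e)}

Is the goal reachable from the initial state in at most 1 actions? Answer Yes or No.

No

1. free(d)  →  {above(d,d), above(d,f), above(e,e), above(f,d), above(f,f), clear(d,f), clear(f,d), near(e), near(f), ready(d), ready(e), ready(f)}
2. drop(e)  →  {above(d,d), above(d,f), above(e,e), above(f,d), above(f,f), clear(d,f), clear(e,e), clear(f,d), inpos(e), near(e), near(f), ready(d), ready(e), ready(f)}
optimal plan length = 2; 2 > 1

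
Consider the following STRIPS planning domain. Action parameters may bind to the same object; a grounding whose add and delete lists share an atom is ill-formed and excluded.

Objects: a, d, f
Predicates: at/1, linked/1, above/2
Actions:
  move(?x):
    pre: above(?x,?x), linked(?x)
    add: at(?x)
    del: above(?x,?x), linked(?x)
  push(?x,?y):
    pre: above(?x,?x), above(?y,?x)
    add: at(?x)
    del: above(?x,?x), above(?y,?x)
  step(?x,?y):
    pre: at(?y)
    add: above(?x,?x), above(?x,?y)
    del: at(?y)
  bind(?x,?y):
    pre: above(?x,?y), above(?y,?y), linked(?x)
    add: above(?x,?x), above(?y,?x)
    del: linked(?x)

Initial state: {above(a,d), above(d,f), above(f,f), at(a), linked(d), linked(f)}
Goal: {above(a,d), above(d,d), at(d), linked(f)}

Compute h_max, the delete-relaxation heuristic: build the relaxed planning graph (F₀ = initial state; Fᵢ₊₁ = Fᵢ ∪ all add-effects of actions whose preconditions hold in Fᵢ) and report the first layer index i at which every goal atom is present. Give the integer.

F0 = init (6 atoms)
F1 = F0 ∪ {above(a,a), above(d,a), above(d,d), above(f,a), above(f,d), at(f)}  (12 atoms)
F2 = F1 ∪ {above(a,f), at(d)}  (14 atoms)
goal ⊆ F2  ⇒  h_max = 2

2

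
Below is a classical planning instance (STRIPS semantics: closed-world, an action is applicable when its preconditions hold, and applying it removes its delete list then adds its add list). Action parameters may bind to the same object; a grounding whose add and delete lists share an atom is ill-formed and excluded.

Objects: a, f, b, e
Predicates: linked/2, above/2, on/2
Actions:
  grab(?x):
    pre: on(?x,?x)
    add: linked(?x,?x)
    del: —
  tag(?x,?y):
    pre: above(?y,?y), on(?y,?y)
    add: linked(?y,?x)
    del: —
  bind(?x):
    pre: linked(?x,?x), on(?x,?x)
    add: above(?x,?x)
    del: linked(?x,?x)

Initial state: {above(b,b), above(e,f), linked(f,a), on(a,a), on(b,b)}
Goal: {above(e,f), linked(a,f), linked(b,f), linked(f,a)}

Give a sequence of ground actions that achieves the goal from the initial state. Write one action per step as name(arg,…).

1. grab(a)  →  {above(b,b), above(e,f), linked(a,a), linked(f,a), on(a,a), on(b,b)}
2. tag(f,b)  →  {above(b,b), above(e,f), linked(a,a), linked(b,f), linked(f,a), on(a,a), on(b,b)}
3. bind(a)  →  {above(a,a), above(b,b), above(e,f), linked(b,f), linked(f,a), on(a,a), on(b,b)}
4. tag(f,a)  →  {above(a,a), above(b,b), above(e,f), linked(a,f), linked(b,f), linked(f,a), on(a,a), on(b,b)}

grab(a); tag(f,b); bind(a); tag(f,a)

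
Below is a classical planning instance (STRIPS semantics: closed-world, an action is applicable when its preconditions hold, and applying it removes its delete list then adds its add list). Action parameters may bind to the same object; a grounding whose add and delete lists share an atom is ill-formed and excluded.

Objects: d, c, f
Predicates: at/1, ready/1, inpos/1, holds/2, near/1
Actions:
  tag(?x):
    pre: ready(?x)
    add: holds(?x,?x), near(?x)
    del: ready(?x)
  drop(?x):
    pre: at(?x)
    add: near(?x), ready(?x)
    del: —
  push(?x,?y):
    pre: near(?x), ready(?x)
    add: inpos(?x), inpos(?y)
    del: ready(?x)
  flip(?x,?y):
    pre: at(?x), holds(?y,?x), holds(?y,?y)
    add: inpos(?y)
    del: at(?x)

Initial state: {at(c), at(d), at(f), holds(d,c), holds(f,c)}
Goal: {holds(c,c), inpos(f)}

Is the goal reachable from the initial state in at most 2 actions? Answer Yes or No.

1. drop(d)  →  {at(c), at(d), at(f), holds(d,c), holds(f,c), near(d), ready(d)}
2. drop(c)  →  {at(c), at(d), at(f), holds(d,c), holds(f,c), near(c), near(d), ready(c), ready(d)}
3. tag(c)  →  {at(c), at(d), at(f), holds(c,c), holds(d,c), holds(f,c), near(c), near(d), ready(d)}
4. push(d,f)  →  {at(c), at(d), at(f), holds(c,c), holds(d,c), holds(f,c), inpos(d), inpos(f), near(c), near(d)}
optimal plan length = 4; 4 > 2

No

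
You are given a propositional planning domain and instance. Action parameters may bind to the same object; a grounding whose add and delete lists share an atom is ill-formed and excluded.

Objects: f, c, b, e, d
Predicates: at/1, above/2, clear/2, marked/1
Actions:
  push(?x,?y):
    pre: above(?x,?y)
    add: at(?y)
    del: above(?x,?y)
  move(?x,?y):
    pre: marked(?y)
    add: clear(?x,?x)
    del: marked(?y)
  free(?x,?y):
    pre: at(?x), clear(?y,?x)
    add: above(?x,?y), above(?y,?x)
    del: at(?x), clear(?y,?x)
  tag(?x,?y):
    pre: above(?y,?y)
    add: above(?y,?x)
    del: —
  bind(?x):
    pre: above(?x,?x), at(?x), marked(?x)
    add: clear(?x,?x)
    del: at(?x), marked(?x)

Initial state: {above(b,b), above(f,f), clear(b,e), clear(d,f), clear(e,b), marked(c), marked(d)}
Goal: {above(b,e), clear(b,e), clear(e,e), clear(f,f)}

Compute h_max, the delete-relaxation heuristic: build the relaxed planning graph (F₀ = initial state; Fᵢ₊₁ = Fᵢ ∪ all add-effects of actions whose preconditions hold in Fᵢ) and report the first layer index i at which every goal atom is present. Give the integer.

F0 = init (7 atoms)
F1 = F0 ∪ {above(b,c), above(b,d), above(b,e), above(b,f), above(f,b), above(f,c), above(f,d), above(f,e), at(b), at(f), clear(b,b), clear(c,c), clear(d,d), clear(e,e), clear(f,f)}  (22 atoms)
goal ⊆ F1  ⇒  h_max = 1

1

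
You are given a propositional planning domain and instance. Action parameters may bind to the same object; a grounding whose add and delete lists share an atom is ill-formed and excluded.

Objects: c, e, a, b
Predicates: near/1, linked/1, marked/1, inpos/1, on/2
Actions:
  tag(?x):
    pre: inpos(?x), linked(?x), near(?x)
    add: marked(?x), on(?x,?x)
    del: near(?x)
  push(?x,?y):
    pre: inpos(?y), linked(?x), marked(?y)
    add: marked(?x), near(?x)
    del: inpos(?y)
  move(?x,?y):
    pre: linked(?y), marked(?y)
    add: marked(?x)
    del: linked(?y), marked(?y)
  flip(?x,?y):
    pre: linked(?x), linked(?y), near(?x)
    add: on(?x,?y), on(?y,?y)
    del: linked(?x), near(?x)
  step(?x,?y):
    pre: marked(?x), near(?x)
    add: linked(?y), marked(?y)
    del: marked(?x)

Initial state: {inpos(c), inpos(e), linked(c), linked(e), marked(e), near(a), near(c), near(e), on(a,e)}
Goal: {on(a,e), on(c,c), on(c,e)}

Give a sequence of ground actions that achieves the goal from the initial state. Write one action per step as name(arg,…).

tag(c); push(c,c); flip(c,e)

1. tag(c)  →  {inpos(c), inpos(e), linked(c), linked(e), marked(c), marked(e), near(a), near(e), on(a,e), on(c,c)}
2. push(c,c)  →  {inpos(e), linked(c), linked(e), marked(c), marked(e), near(a), near(c), near(e), on(a,e), on(c,c)}
3. flip(c,e)  →  {inpos(e), linked(e), marked(c), marked(e), near(a), near(e), on(a,e), on(c,c), on(c,e), on(e,e)}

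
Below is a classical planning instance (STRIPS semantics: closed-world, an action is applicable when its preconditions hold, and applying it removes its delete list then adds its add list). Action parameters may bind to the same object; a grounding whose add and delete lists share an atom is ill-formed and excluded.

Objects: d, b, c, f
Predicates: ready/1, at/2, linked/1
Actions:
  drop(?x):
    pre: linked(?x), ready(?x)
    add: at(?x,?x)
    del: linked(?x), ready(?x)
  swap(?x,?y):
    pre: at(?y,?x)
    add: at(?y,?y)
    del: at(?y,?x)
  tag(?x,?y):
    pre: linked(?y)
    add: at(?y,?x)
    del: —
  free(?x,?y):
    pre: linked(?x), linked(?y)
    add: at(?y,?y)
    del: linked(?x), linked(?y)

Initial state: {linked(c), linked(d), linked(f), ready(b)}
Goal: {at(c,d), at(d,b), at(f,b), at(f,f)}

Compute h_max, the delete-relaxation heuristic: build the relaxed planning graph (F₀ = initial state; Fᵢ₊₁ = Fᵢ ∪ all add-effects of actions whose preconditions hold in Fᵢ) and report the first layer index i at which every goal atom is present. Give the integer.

1

F0 = init (4 atoms)
F1 = F0 ∪ {at(c,b), at(c,c), at(c,d), at(c,f), at(d,b), at(d,c), at(d,d), at(d,f), at(f,b), at(f,c), at(f,d), at(f,f)}  (16 atoms)
goal ⊆ F1  ⇒  h_max = 1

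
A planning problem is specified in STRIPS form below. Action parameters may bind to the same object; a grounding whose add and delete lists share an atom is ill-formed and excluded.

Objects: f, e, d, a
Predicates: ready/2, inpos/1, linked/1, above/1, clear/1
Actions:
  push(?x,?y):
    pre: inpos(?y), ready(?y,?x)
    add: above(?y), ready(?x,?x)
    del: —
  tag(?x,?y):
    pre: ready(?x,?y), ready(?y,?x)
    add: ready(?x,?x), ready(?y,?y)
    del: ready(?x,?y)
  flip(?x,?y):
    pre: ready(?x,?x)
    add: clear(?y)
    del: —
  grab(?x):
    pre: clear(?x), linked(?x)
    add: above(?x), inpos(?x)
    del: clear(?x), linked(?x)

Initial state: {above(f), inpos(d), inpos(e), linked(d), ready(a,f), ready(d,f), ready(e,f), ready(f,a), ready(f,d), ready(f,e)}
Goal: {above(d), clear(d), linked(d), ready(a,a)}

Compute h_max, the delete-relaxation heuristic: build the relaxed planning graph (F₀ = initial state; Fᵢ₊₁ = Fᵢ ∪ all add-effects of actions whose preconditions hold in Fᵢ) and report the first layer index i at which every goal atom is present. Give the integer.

F0 = init (10 atoms)
F1 = F0 ∪ {above(d), above(e), ready(a,a), ready(d,d), ready(e,e), ready(f,f)}  (16 atoms)
F2 = F1 ∪ {clear(a), clear(d), clear(e), clear(f)}  (20 atoms)
goal ⊆ F2  ⇒  h_max = 2

2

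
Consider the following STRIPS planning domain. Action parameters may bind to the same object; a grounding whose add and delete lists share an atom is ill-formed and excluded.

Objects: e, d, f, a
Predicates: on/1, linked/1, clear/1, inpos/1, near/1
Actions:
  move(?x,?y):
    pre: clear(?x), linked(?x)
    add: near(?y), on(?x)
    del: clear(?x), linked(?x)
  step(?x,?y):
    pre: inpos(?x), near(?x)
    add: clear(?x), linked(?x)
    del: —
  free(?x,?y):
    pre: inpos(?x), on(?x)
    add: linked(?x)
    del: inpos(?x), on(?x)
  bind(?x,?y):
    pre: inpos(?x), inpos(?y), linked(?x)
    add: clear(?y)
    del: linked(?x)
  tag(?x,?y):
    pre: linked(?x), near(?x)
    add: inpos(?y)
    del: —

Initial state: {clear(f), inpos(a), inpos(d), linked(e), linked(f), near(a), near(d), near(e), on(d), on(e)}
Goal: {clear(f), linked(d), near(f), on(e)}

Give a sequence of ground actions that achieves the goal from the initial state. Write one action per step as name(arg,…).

step(d,e); move(d,f); step(d,e)

1. step(d,e)  →  {clear(d), clear(f), inpos(a), inpos(d), linked(d), linked(e), linked(f), near(a), near(d), near(e), on(d), on(e)}
2. move(d,f)  →  {clear(f), inpos(a), inpos(d), linked(e), linked(f), near(a), near(d), near(e), near(f), on(d), on(e)}
3. step(d,e)  →  {clear(d), clear(f), inpos(a), inpos(d), linked(d), linked(e), linked(f), near(a), near(d), near(e), near(f), on(d), on(e)}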